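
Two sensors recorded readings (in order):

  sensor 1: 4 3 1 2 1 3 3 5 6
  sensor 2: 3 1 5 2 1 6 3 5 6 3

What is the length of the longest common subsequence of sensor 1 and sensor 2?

7

Pick 3 (sensor 1 #2, sensor 2 #1), then 1 (sensor 1 #3, sensor 2 #2), then 2 (sensor 1 #4, sensor 2 #4), then 1 (sensor 1 #5, sensor 2 #5), then 3 (sensor 1 #7, sensor 2 #7), then 5 (sensor 1 #8, sensor 2 #8), then 6 (sensor 1 #9, sensor 2 #9); all 7 values appear in both, in order. dp[9][10] = 7 confirms this is the maximum.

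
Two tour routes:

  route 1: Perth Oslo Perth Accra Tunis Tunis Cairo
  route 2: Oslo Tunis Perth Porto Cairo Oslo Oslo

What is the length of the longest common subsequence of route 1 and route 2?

3

One common subsequence of length 3: Oslo at route 1[2]=route 2[1], Perth at route 1[3]=route 2[3], Cairo at route 1[7]=route 2[5]. dp[7][7] = 3 confirms this is the maximum.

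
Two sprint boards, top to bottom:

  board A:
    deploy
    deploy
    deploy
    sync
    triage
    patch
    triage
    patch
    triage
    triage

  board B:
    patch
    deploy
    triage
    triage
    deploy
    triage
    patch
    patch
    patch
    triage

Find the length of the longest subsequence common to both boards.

6

Pick deploy at board A[1]=board B[2]; then deploy at board A[3]=board B[5]; then triage at board A[5]=board B[6]; then patch at board A[6]=board B[8]; then patch at board A[8]=board B[9]; then triage at board A[10]=board B[10]; all 6 tasks appear in both, in order. dp[10][10] = 6 confirms this is the maximum.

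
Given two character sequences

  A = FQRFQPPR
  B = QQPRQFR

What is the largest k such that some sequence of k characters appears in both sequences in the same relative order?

Let dp[i][j] be the LCS length of the first i characters of A and the first j characters of B. dp[i][j] = dp[i-1][j-1]+1 when the i-th and j-th characters match, else max(dp[i-1][j], dp[i][j-1]).
    ·  Q  Q  P  R  Q  F  R
 ·  0  0  0  0  0  0  0  0
 F  0  0  0  0  0  0  1  1
 Q  0  1  1  1  1  1  1  1
 R  0  1  1  1  2  2  2  2
 F  0  1  1  1  2  2  3  3
 Q  0  1  2  2  2  3  3  3
 P  0  1  2  3  3  3  3  3
 P  0  1  2  3  3  3  3  3
 R  0  1  2  3  4  4  4  4
dp[8][7] = 4. One LCS (by backtracking along matches): QRFR.

4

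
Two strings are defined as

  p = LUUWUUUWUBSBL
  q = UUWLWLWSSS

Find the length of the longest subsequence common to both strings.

5

One common subsequence of length 5: U [2,1], then U [3,2], then W [4,5], then W [8,7], then S [11,10]. dp[13][10] = 5 confirms this is the maximum.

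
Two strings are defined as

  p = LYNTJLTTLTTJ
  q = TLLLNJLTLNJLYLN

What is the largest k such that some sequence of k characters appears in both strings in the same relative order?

7

Taking L at p[1]=q[4] → N at p[3]=q[5] → J at p[5]=q[6] → L at p[6]=q[7] → T at p[8]=q[8] → L at p[9]=q[9] → J at p[12]=q[11] gives a common subsequence of length 7, and the DP table's final entry dp[12][15] is also 7, so no common subsequence is longer.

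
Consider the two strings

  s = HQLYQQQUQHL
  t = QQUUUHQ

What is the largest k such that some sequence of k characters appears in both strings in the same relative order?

4

Pick Q (s #2, t #1) → Q (s #5, t #2) → U (s #8, t #5) → Q (s #9, t #7); all 4 characters appear in both, in order. The LCS DP gives dp[11][7] = 4, so this is optimal.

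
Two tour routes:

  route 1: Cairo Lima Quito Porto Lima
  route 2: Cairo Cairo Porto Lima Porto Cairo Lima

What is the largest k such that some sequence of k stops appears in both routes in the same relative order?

4

Match Cairo (route 1 #1, route 2 #2), Lima (route 1 #2, route 2 #4), Porto (route 1 #4, route 2 #5), Lima (route 1 #5, route 2 #7) — 4 stops in the same relative order in both. Since dp[5][7] = 4, nothing longer is possible.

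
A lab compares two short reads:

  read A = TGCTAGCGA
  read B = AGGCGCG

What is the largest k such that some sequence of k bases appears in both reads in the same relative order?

Pick G (read A #2, read B #3), C (read A #3, read B #4), G (read A #6, read B #5), C (read A #7, read B #6), G (read A #8, read B #7); all 5 bases appear in both, in order, and the DP table's final entry dp[9][7] is also 5, so no common subsequence is longer.

5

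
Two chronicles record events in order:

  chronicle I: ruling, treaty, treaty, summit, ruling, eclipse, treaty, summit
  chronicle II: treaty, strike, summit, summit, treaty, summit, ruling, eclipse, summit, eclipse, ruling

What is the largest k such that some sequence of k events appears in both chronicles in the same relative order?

6

Taking treaty at chronicle I[2]=chronicle II[1], treaty at chronicle I[3]=chronicle II[5], summit at chronicle I[4]=chronicle II[6], ruling at chronicle I[5]=chronicle II[7], eclipse at chronicle I[6]=chronicle II[8], summit at chronicle I[8]=chronicle II[9] gives a common subsequence of length 6. The LCS DP gives dp[8][11] = 6, so this is optimal.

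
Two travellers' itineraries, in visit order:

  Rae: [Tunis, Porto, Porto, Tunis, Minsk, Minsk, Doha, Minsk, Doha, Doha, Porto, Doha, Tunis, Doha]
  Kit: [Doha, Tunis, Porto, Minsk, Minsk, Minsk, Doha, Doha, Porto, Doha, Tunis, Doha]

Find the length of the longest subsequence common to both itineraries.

11

Pick Tunis (Rae #1, Kit #2), Porto (Rae #3, Kit #3), Minsk (Rae #5, Kit #4), Minsk (Rae #6, Kit #5), Minsk (Rae #8, Kit #6), Doha (Rae #9, Kit #7), Doha (Rae #10, Kit #8), Porto (Rae #11, Kit #9), Doha (Rae #12, Kit #10), Tunis (Rae #13, Kit #11), Doha (Rae #14, Kit #12); all 11 stops appear in both, in order. Since dp[14][12] = 11, nothing longer is possible.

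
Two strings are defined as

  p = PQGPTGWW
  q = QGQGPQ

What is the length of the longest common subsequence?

3

Pick Q [2,3], G [3,4], P [4,5]; all 3 characters appear in both, in order. The LCS DP gives dp[8][6] = 3, so this is optimal.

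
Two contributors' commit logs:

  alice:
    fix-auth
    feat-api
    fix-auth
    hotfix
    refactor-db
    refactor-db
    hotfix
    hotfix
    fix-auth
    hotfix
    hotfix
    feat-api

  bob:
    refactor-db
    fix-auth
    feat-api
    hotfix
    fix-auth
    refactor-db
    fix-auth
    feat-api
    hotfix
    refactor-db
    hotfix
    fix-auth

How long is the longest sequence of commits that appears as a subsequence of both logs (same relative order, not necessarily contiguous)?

7

Taking fix-auth (alice #1, bob #2); then feat-api (alice #2, bob #3); then fix-auth (alice #3, bob #7); then hotfix (alice #4, bob #9); then refactor-db (alice #6, bob #10); then hotfix (alice #8, bob #11); then fix-auth (alice #9, bob #12) gives a common subsequence of length 7. Since dp[12][12] = 7, nothing longer is possible.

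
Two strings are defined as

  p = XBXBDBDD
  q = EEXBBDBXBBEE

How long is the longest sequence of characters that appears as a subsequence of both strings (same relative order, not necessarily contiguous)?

Let dp[i][j] be the LCS length of the first i characters of p and the first j characters of q. dp[i][j] = dp[i-1][j-1]+1 when the i-th and j-th characters match, else max(dp[i-1][j], dp[i][j-1]).
    ·  E  E  X  B  B  D  B  X  B  B  E  E
 ·  0  0  0  0  0  0  0  0  0  0  0  0  0
 X  0  0  0  1  1  1  1  1  1  1  1  1  1
 B  0  0  0  1  2  2  2  2  2  2  2  2  2
 X  0  0  0  1  2  2  2  2  3  3  3  3  3
 B  0  0  0  1  2  3  3  3  3  4  4  4  4
 D  0  0  0  1  2  3  4  4  4  4  4  4  4
 B  0  0  0  1  2  3  4  5  5  5  5  5  5
 D  0  0  0  1  2  3  4  5  5  5  5  5  5
 D  0  0  0  1  2  3  4  5  5  5  5  5  5
dp[8][12] = 5. One LCS (by backtracking along matches): XBXBB.

5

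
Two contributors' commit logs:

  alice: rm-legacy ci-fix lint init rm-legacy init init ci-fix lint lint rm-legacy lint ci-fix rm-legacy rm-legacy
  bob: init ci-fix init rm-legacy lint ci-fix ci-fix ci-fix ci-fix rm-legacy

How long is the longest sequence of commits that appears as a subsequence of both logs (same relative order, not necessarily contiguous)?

Taking ci-fix at alice[2]=bob[2] → init at alice[4]=bob[3] → rm-legacy at alice[5]=bob[4] → ci-fix at alice[8]=bob[8] → ci-fix at alice[13]=bob[9] → rm-legacy at alice[15]=bob[10] gives a common subsequence of length 6. The LCS DP gives dp[15][10] = 6, so this is optimal.

6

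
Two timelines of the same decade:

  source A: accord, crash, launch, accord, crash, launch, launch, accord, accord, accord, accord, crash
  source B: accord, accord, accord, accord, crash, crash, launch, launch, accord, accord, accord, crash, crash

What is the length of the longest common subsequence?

Pick accord [1,4]; then crash [2,5]; then crash [5,6]; then launch [6,7]; then launch [7,8]; then accord [8,9]; then accord [9,10]; then accord [10,11]; then crash [12,13]; all 9 events appear in both, in order. Since dp[12][13] = 9, nothing longer is possible.

9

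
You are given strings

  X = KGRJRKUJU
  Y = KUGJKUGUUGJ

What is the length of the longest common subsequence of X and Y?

6

Let dp[i][j] be the LCS length of the first i characters of X and the first j characters of Y. dp[i][j] = dp[i-1][j-1]+1 when the i-th and j-th characters match, else max(dp[i-1][j], dp[i][j-1]).
    ·  K  U  G  J  K  U  G  U  U  G  J
 ·  0  0  0  0  0  0  0  0  0  0  0  0
 K  0  1  1  1  1  1  1  1  1  1  1  1
 G  0  1  1  2  2  2  2  2  2  2  2  2
 R  0  1  1  2  2  2  2  2  2  2  2  2
 J  0  1  1  2  3  3  3  3  3  3  3  3
 R  0  1  1  2  3  3  3  3  3  3  3  3
 K  0  1  1  2  3  4  4  4  4  4  4  4
 U  0  1  2  2  3  4  5  5  5  5  5  5
 J  0  1  2  2  3  4  5  5  5  5  5  6
 U  0  1  2  2  3  4  5  5  6  6  6  6
dp[9][11] = 6. One LCS (by backtracking along matches): KGJKUJ.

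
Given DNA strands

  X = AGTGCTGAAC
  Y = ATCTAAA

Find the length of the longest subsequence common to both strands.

6

Match A at X[1]=Y[1], then T at X[3]=Y[2], then C at X[5]=Y[3], then T at X[6]=Y[4], then A at X[8]=Y[6], then A at X[9]=Y[7] — 6 bases in the same relative order in both, and the DP table's final entry dp[10][7] is also 6, so no common subsequence is longer.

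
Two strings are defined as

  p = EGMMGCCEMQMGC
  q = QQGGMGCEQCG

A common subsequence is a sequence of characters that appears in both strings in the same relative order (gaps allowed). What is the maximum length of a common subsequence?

7

Let dp[i][j] be the LCS length of the first i characters of p and the first j characters of q. dp[i][j] = dp[i-1][j-1]+1 when the i-th and j-th characters match, else max(dp[i-1][j], dp[i][j-1]).
    ·  Q  Q  G  G  M  G  C  E  Q  C  G
 ·  0  0  0  0  0  0  0  0  0  0  0  0
 E  0  0  0  0  0  0  0  0  1  1  1  1
 G  0  0  0  1  1  1  1  1  1  1  1  2
 M  0  0  0  1  1  2  2  2  2  2  2  2
 M  0  0  0  1  1  2  2  2  2  2  2  2
 G  0  0  0  1  2  2  3  3  3  3  3  3
 C  0  0  0  1  2  2  3  4  4  4  4  4
 C  0  0  0  1  2  2  3  4  4  4  5  5
 E  0  0  0  1  2  2  3  4  5  5  5  5
 M  0  0  0  1  2  3  3  4  5  5  5  5
 Q  0  1  1  1  2  3  3  4  5  6  6  6
 M  0  1  1  1  2  3  3  4  5  6  6  6
 G  0  1  1  2  2  3  4  4  5  6  6  7
 C  0  1  1  2  2  3  4  5  5  6  7  7
dp[13][11] = 7. One LCS (by backtracking along matches): GMGCEQG.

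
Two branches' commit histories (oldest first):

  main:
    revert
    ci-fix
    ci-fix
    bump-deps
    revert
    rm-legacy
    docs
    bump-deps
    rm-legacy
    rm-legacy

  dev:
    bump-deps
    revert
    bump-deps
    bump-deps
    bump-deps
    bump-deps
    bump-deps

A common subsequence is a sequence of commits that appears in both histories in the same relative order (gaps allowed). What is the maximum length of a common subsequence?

3

Taking revert at main[1]=dev[2]; then bump-deps at main[4]=dev[6]; then bump-deps at main[8]=dev[7] gives a common subsequence of length 3, and the DP table's final entry dp[10][7] is also 3, so no common subsequence is longer.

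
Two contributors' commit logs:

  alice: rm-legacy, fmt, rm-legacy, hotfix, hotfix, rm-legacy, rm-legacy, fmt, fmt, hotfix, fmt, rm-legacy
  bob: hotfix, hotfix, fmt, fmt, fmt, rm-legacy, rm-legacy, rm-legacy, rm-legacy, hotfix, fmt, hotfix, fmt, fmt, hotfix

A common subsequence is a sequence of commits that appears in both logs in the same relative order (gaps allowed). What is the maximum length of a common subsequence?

7

Pick rm-legacy (alice #1, bob #8) → rm-legacy (alice #3, bob #9) → hotfix (alice #4, bob #10) → hotfix (alice #5, bob #12) → fmt (alice #8, bob #13) → fmt (alice #9, bob #14) → hotfix (alice #10, bob #15); all 7 commits appear in both, in order. Since dp[12][15] = 7, nothing longer is possible.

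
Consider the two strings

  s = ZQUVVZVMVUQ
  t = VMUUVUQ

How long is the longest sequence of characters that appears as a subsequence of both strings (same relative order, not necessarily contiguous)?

Match V (s #7, t #1); then M (s #8, t #2); then V (s #9, t #5); then U (s #10, t #6); then Q (s #11, t #7) — 5 characters in the same relative order in both, and the DP table's final entry dp[11][7] is also 5, so no common subsequence is longer.

5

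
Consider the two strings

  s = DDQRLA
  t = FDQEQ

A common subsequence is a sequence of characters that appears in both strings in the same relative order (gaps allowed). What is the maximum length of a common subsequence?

2

One common subsequence of length 2: D [1,2], Q [3,5]. dp[6][5] = 2 confirms this is the maximum.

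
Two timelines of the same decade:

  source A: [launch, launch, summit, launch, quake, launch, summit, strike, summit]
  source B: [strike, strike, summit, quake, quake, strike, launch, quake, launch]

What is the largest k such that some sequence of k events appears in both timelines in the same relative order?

Taking summit at source A[3]=source B[3], launch at source A[4]=source B[7], quake at source A[5]=source B[8], launch at source A[6]=source B[9] gives a common subsequence of length 4. The LCS DP gives dp[9][9] = 4, so this is optimal.

4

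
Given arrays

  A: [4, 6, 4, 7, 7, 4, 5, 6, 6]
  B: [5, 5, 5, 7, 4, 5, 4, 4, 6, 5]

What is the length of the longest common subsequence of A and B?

4

One common subsequence of length 4: 4 at A[1]=B[5]; then 4 at A[3]=B[7]; then 4 at A[6]=B[8]; then 5 at A[7]=B[10]. Since dp[9][10] = 4, nothing longer is possible.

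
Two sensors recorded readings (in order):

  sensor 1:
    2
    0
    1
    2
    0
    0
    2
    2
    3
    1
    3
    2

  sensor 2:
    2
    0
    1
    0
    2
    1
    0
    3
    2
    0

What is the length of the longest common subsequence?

Match 2 [1,1], then 0 [2,2], then 1 [3,3], then 0 [6,4], then 2 [8,5], then 1 [10,6], then 3 [11,8], then 2 [12,9] — 8 values in the same relative order in both. Since dp[12][10] = 8, nothing longer is possible.

8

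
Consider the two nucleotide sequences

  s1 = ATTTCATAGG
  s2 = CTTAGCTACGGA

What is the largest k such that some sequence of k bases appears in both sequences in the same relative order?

One common subsequence of length 7: T (s1 #2, s2 #2) → T (s1 #3, s2 #3) → C (s1 #5, s2 #6) → T (s1 #7, s2 #7) → A (s1 #8, s2 #8) → G (s1 #9, s2 #10) → G (s1 #10, s2 #11). dp[10][12] = 7 confirms this is the maximum.

7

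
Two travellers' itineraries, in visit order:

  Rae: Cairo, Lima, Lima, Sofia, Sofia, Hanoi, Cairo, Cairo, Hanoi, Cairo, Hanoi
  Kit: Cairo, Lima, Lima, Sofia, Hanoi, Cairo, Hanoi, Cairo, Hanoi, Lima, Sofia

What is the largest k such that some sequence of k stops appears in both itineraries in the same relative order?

9

One common subsequence of length 9: Cairo (Rae #1, Kit #1), then Lima (Rae #2, Kit #2), then Lima (Rae #3, Kit #3), then Sofia (Rae #5, Kit #4), then Hanoi (Rae #6, Kit #5), then Cairo (Rae #8, Kit #6), then Hanoi (Rae #9, Kit #7), then Cairo (Rae #10, Kit #8), then Hanoi (Rae #11, Kit #9), and the DP table's final entry dp[11][11] is also 9, so no common subsequence is longer.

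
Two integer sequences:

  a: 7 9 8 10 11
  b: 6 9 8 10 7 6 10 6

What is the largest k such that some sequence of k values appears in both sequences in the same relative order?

Pick 9 (a #2, b #2); then 8 (a #3, b #3); then 10 (a #4, b #7); all 3 values appear in both, in order, and the DP table's final entry dp[5][8] is also 3, so no common subsequence is longer.

3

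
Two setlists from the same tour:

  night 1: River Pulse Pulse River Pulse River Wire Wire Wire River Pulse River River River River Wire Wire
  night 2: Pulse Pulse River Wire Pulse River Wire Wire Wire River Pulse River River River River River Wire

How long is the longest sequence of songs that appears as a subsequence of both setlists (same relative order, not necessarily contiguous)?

15

Taking Pulse [2,1], Pulse [3,2], River [4,3], Pulse [5,5], River [6,6], Wire [7,7], Wire [8,8], Wire [9,9], River [10,10], Pulse [11,11], River [12,13], River [13,14], River [14,15], River [15,16], Wire [17,17] gives a common subsequence of length 15. dp[17][17] = 15 confirms this is the maximum.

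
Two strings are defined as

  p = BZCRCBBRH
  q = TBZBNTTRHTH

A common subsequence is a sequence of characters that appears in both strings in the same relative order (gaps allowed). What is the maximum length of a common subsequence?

5

Taking B [1,2], Z [2,3], B [6,4], R [8,8], H [9,11] gives a common subsequence of length 5. dp[9][11] = 5 confirms this is the maximum.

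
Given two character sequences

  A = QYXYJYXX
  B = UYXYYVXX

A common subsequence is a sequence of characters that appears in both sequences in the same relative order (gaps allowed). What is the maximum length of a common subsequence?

6

Let dp[i][j] be the LCS length of the first i characters of A and the first j characters of B. dp[i][j] = dp[i-1][j-1]+1 when the i-th and j-th characters match, else max(dp[i-1][j], dp[i][j-1]).
    ·  U  Y  X  Y  Y  V  X  X
 ·  0  0  0  0  0  0  0  0  0
 Q  0  0  0  0  0  0  0  0  0
 Y  0  0  1  1  1  1  1  1  1
 X  0  0  1  2  2  2  2  2  2
 Y  0  0  1  2  3  3  3  3  3
 J  0  0  1  2  3  3  3  3  3
 Y  0  0  1  2  3  4  4  4  4
 X  0  0  1  2  3  4  4  5  5
 X  0  0  1  2  3  4  4  5  6
dp[8][8] = 6. One LCS (by backtracking along matches): YXYYXX.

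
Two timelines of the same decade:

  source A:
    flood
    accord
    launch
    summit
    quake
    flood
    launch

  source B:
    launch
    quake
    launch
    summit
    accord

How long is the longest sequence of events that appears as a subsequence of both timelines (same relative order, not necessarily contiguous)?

3

Match launch at source A[3]=source B[1], then quake at source A[5]=source B[2], then launch at source A[7]=source B[3] — 3 events in the same relative order in both, and the DP table's final entry dp[7][5] is also 3, so no common subsequence is longer.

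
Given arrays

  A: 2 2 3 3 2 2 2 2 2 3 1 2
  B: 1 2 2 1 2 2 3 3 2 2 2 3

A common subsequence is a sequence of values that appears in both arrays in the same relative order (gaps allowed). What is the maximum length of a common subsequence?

One common subsequence of length 8: 2 [1,5], 2 [2,6], 3 [3,7], 3 [4,8], 2 [7,9], 2 [8,10], 2 [9,11], 3 [10,12]. Since dp[12][12] = 8, nothing longer is possible.

8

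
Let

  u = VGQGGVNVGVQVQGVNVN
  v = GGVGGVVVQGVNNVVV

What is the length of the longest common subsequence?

Pick V [1,3], then G [4,4], then G [5,5], then V [8,6], then V [10,7], then V [12,8], then Q [13,9], then G [14,10], then V [15,11], then N [16,13], then V [17,16]; all 11 characters appear in both, in order. The LCS DP gives dp[18][16] = 11, so this is optimal.

11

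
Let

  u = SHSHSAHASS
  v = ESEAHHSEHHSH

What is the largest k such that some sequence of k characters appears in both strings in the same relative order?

Let dp[i][j] be the LCS length of the first i characters of u and the first j characters of v. dp[i][j] = dp[i-1][j-1]+1 when the i-th and j-th characters match, else max(dp[i-1][j], dp[i][j-1]).
    ·  E  S  E  A  H  H  S  E  H  H  S  H
 ·  0  0  0  0  0  0  0  0  0  0  0  0  0
 S  0  0  1  1  1  1  1  1  1  1  1  1  1
 H  0  0  1  1  1  2  2  2  2  2  2  2  2
 S  0  0  1  1  1  2  2  3  3  3  3  3  3
 H  0  0  1  1  1  2  3  3  3  4  4  4  4
 S  0  0  1  1  1  2  3  4  4  4  4  5  5
 A  0  0  1  1  2  2  3  4  4  4  4  5  5
 H  0  0  1  1  2  3  3  4  4  5  5  5  6
 A  0  0  1  1  2  3  3  4  4  5  5  5  6
 S  0  0  1  1  2  3  3  4  4  5  5  6  6
 S  0  0  1  1  2  3  3  4  4  5  5  6  6
dp[10][12] = 6. One LCS (by backtracking along matches): SHSHSH.

6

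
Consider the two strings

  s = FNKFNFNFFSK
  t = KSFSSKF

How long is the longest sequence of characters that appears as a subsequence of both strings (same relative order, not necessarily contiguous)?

4

Let dp[i][j] be the LCS length of the first i characters of s and the first j characters of t. dp[i][j] = dp[i-1][j-1]+1 when the i-th and j-th characters match, else max(dp[i-1][j], dp[i][j-1]).
    ·  K  S  F  S  S  K  F
 ·  0  0  0  0  0  0  0  0
 F  0  0  0  1  1  1  1  1
 N  0  0  0  1  1  1  1  1
 K  0  1  1  1  1  1  2  2
 F  0  1  1  2  2  2  2  3
 N  0  1  1  2  2  2  2  3
 F  0  1  1  2  2  2  2  3
 N  0  1  1  2  2  2  2  3
 F  0  1  1  2  2  2  2  3
 F  0  1  1  2  2  2  2  3
 S  0  1  2  2  3  3  3  3
 K  0  1  2  2  3  3  4  4
dp[11][7] = 4. One LCS (by backtracking along matches): KFSK.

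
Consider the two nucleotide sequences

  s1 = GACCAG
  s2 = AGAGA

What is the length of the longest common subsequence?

Let dp[i][j] be the LCS length of the first i bases of s1 and the first j bases of s2. dp[i][j] = dp[i-1][j-1]+1 when the i-th and j-th bases match, else max(dp[i-1][j], dp[i][j-1]).
    ·  A  G  A  G  A
 ·  0  0  0  0  0  0
 G  0  0  1  1  1  1
 A  0  1  1  2  2  2
 C  0  1  1  2  2  2
 C  0  1  1  2  2  2
 A  0  1  1  2  2  3
 G  0  1  2  2  3  3
dp[6][5] = 3. One LCS (by backtracking along matches): GAA.

3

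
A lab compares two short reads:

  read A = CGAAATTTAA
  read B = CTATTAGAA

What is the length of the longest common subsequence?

6

Let dp[i][j] be the LCS length of the first i bases of read A and the first j bases of read B. dp[i][j] = dp[i-1][j-1]+1 when the i-th and j-th bases match, else max(dp[i-1][j], dp[i][j-1]).
    ·  C  T  A  T  T  A  G  A  A
 ·  0  0  0  0  0  0  0  0  0  0
 C  0  1  1  1  1  1  1  1  1  1
 G  0  1  1  1  1  1  1  2  2  2
 A  0  1  1  2  2  2  2  2  3  3
 A  0  1  1  2  2  2  3  3  3  4
 A  0  1  1  2  2  2  3  3  4  4
 T  0  1  2  2  3  3  3  3  4  4
 T  0  1  2  2  3  4  4  4  4  4
 T  0  1  2  2  3  4  4  4  4  4
 A  0  1  2  3  3  4  5  5  5  5
 A  0  1  2  3  3  4  5  5  6  6
dp[10][9] = 6. One LCS (by backtracking along matches): CATTAA.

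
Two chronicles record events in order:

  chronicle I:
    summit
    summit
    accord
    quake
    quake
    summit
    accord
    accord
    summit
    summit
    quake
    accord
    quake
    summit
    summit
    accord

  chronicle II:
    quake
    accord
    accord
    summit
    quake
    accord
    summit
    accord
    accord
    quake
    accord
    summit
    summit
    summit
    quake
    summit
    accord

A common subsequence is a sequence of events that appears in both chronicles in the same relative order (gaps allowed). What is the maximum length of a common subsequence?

One common subsequence of length 10: summit [1,4], summit [2,7], accord [3,9], quake [4,10], summit [6,12], summit [9,13], summit [10,14], quake [13,15], summit [15,16], accord [16,17]. Since dp[16][17] = 10, nothing longer is possible.

10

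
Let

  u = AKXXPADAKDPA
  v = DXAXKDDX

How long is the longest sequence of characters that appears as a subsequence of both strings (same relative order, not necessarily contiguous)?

4

Pick A [1,3], then K [2,5], then D [7,6], then D [10,7]; all 4 characters appear in both, in order. dp[12][8] = 4 confirms this is the maximum.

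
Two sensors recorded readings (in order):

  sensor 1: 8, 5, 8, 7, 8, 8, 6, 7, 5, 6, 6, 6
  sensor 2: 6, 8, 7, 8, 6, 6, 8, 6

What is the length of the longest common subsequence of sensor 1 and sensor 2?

Let dp[i][j] be the LCS length of the first i values of sensor 1 and the first j values of sensor 2. dp[i][j] = dp[i-1][j-1]+1 when the i-th and j-th values match, else max(dp[i-1][j], dp[i][j-1]).
    ·  6  8  7  8  6  6  8  6
 ·  0  0  0  0  0  0  0  0  0
 8  0  0  1  1  1  1  1  1  1
 5  0  0  1  1  1  1  1  1  1
 8  0  0  1  1  2  2  2  2  2
 7  0  0  1  2  2  2  2  2  2
 8  0  0  1  2  3  3  3  3  3
 8  0  0  1  2  3  3  3  4  4
 6  0  1  1  2  3  4  4  4  5
 7  0  1  1  2  3  4  4  4  5
 5  0  1  1  2  3  4  4  4  5
 6  0  1  1  2  3  4  5  5  5
 6  0  1  1  2  3  4  5  5  6
 6  0  1  1  2  3  4  5  5  6
dp[12][8] = 6. One LCS (by backtracking along matches): 8, 7, 8, 6, 6, 6.

6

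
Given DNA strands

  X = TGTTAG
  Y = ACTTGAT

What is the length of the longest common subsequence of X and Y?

Match T [1,4], then G [2,5], then T [4,7] — 3 bases in the same relative order in both. The LCS DP gives dp[6][7] = 3, so this is optimal.

3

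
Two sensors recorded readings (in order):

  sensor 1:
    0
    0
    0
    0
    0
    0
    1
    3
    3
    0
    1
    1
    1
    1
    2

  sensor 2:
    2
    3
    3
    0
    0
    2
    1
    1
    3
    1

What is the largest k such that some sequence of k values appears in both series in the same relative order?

6

Pick 3 [8,2], then 3 [9,3], then 0 [10,5], then 1 [11,7], then 1 [12,8], then 1 [14,10]; all 6 values appear in both, in order. dp[15][10] = 6 confirms this is the maximum.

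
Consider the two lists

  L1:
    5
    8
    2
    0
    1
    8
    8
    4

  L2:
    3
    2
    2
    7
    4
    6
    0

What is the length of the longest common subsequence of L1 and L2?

2

Let dp[i][j] be the LCS length of the first i values of L1 and the first j values of L2. dp[i][j] = dp[i-1][j-1]+1 when the i-th and j-th values match, else max(dp[i-1][j], dp[i][j-1]).
    ·  3  2  2  7  4  6  0
 ·  0  0  0  0  0  0  0  0
 5  0  0  0  0  0  0  0  0
 8  0  0  0  0  0  0  0  0
 2  0  0  1  1  1  1  1  1
 0  0  0  1  1  1  1  1  2
 1  0  0  1  1  1  1  1  2
 8  0  0  1  1  1  1  1  2
 8  0  0  1  1  1  1  1  2
 4  0  0  1  1  1  2  2  2
dp[8][7] = 2. One LCS (by backtracking along matches): 2, 0.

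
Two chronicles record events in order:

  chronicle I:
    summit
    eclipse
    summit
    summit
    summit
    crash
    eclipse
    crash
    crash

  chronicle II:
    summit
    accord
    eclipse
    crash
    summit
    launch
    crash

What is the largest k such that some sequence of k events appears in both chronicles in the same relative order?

Taking summit [1,1], eclipse [2,3], summit [3,5], crash [9,7] gives a common subsequence of length 4. The LCS DP gives dp[9][7] = 4, so this is optimal.

4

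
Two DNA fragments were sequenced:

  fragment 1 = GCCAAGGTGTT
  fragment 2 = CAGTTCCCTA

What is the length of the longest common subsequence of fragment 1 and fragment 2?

6

Pick C at fragment 1[3]=fragment 2[1], then A at fragment 1[5]=fragment 2[2], then G at fragment 1[7]=fragment 2[3], then T at fragment 1[8]=fragment 2[4], then T at fragment 1[10]=fragment 2[5], then T at fragment 1[11]=fragment 2[9]; all 6 bases appear in both, in order. Since dp[11][10] = 6, nothing longer is possible.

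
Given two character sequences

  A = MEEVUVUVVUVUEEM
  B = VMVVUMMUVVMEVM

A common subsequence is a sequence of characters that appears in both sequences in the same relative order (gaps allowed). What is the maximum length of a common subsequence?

Pick M at A[1]=B[2], V at A[4]=B[4], U at A[5]=B[5], U at A[7]=B[8], V at A[8]=B[9], V at A[9]=B[10], V at A[11]=B[13], M at A[15]=B[14]; all 8 characters appear in both, in order, and the DP table's final entry dp[15][14] is also 8, so no common subsequence is longer.

8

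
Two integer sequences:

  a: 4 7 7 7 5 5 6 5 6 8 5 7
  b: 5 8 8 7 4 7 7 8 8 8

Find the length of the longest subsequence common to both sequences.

4

Taking 4 (a #1, b #5), then 7 (a #2, b #6), then 7 (a #3, b #7), then 8 (a #10, b #10) gives a common subsequence of length 4. Since dp[12][10] = 4, nothing longer is possible.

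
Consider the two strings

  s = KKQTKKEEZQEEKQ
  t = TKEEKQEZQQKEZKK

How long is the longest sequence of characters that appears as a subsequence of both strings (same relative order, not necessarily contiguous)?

Match K [1,2], then K [2,5], then Q [3,6], then E [8,7], then Z [9,8], then Q [10,10], then E [11,12], then K [13,15] — 8 characters in the same relative order in both, and the DP table's final entry dp[14][15] is also 8, so no common subsequence is longer.

8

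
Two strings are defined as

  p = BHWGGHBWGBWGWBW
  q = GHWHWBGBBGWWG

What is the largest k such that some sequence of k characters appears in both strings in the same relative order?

9

Taking H at p[2]=q[2]; then W at p[3]=q[3]; then H at p[6]=q[4]; then B at p[7]=q[6]; then G at p[9]=q[7]; then B at p[10]=q[9]; then G at p[12]=q[10]; then W at p[13]=q[11]; then W at p[15]=q[12] gives a common subsequence of length 9. Since dp[15][13] = 9, nothing longer is possible.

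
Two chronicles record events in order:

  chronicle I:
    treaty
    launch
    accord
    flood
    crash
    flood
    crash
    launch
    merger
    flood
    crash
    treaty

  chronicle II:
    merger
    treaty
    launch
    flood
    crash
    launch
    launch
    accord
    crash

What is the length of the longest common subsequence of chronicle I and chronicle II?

6

Pick treaty at chronicle I[1]=chronicle II[2], then launch at chronicle I[2]=chronicle II[3], then flood at chronicle I[4]=chronicle II[4], then crash at chronicle I[5]=chronicle II[5], then launch at chronicle I[8]=chronicle II[7], then crash at chronicle I[11]=chronicle II[9]; all 6 events appear in both, in order, and the DP table's final entry dp[12][9] is also 6, so no common subsequence is longer.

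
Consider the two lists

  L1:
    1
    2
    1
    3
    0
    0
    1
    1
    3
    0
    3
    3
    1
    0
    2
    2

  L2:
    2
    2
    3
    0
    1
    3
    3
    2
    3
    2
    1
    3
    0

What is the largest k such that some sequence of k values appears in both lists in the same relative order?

Pick 2 [2,2], 3 [4,3], 0 [6,4], 1 [8,5], 3 [9,6], 3 [11,7], 3 [12,9], 1 [13,11], 0 [14,13]; all 9 values appear in both, in order. Since dp[16][13] = 9, nothing longer is possible.

9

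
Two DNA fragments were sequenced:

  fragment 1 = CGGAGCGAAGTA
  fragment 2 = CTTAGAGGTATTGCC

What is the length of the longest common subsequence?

Taking C (fragment 1 #1, fragment 2 #1), then G (fragment 1 #3, fragment 2 #5), then A (fragment 1 #4, fragment 2 #6), then G (fragment 1 #5, fragment 2 #7), then G (fragment 1 #7, fragment 2 #8), then A (fragment 1 #8, fragment 2 #10), then G (fragment 1 #10, fragment 2 #13) gives a common subsequence of length 7, and the DP table's final entry dp[12][15] is also 7, so no common subsequence is longer.

7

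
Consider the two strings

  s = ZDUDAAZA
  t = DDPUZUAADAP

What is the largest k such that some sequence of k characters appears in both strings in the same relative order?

5

Match Z (s #1, t #5), U (s #3, t #6), A (s #5, t #7), A (s #6, t #8), A (s #8, t #10) — 5 characters in the same relative order in both. The LCS DP gives dp[8][11] = 5, so this is optimal.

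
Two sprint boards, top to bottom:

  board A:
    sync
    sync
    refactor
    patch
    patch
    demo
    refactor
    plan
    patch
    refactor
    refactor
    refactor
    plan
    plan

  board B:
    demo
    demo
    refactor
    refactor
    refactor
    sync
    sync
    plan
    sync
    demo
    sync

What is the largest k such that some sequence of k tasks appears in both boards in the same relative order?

5

Pick demo at board A[6]=board B[2]; then refactor at board A[7]=board B[3]; then refactor at board A[10]=board B[4]; then refactor at board A[11]=board B[5]; then plan at board A[13]=board B[8]; all 5 tasks appear in both, in order. dp[14][11] = 5 confirms this is the maximum.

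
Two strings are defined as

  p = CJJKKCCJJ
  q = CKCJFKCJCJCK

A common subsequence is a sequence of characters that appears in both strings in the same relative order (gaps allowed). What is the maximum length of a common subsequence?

6

One common subsequence of length 6: C [1,3], then J [2,4], then K [5,6], then C [6,7], then C [7,9], then J [8,10]. dp[9][12] = 6 confirms this is the maximum.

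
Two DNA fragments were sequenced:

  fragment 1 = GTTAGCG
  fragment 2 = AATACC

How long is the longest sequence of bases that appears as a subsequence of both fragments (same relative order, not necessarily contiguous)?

3

Let dp[i][j] be the LCS length of the first i bases of fragment 1 and the first j bases of fragment 2. dp[i][j] = dp[i-1][j-1]+1 when the i-th and j-th bases match, else max(dp[i-1][j], dp[i][j-1]).
    ·  A  A  T  A  C  C
 ·  0  0  0  0  0  0  0
 G  0  0  0  0  0  0  0
 T  0  0  0  1  1  1  1
 T  0  0  0  1  1  1  1
 A  0  1  1  1  2  2  2
 G  0  1  1  1  2  2  2
 C  0  1  1  1  2  3  3
 G  0  1  1  1  2  3  3
dp[7][6] = 3. One LCS (by backtracking along matches): TAC.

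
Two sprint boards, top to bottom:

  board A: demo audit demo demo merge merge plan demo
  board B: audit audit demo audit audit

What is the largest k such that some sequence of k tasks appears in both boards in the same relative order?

2

Taking demo (board A #1, board B #3) → audit (board A #2, board B #5) gives a common subsequence of length 2, and the DP table's final entry dp[8][5] is also 2, so no common subsequence is longer.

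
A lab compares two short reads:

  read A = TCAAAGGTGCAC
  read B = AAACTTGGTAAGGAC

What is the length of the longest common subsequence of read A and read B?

Taking A at read A[3]=read B[1], A at read A[4]=read B[2], A at read A[5]=read B[3], G at read A[6]=read B[7], G at read A[7]=read B[8], T at read A[8]=read B[9], G at read A[9]=read B[13], A at read A[11]=read B[14], C at read A[12]=read B[15] gives a common subsequence of length 9. The LCS DP gives dp[12][15] = 9, so this is optimal.

9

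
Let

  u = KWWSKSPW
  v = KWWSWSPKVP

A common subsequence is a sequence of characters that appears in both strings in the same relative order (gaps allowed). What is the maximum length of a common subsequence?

6

Taking K at u[1]=v[1]; then W at u[2]=v[3]; then W at u[3]=v[5]; then S at u[4]=v[6]; then K at u[5]=v[8]; then P at u[7]=v[10] gives a common subsequence of length 6. The LCS DP gives dp[8][10] = 6, so this is optimal.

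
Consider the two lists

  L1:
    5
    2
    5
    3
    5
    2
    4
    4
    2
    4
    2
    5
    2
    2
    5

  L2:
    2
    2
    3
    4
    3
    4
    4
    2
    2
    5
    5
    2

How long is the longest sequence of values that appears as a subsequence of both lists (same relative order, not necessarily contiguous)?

Pick 2 (L1 #2, L2 #2) → 3 (L1 #4, L2 #5) → 4 (L1 #7, L2 #6) → 4 (L1 #8, L2 #7) → 2 (L1 #9, L2 #8) → 2 (L1 #11, L2 #9) → 5 (L1 #12, L2 #11) → 2 (L1 #14, L2 #12); all 8 values appear in both, in order. The LCS DP gives dp[15][12] = 8, so this is optimal.

8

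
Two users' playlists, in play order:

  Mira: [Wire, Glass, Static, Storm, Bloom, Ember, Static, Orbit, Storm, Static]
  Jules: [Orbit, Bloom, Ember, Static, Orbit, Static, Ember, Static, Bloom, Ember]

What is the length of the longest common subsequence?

Match Bloom (Mira #5, Jules #2) → Ember (Mira #6, Jules #3) → Static (Mira #7, Jules #4) → Orbit (Mira #8, Jules #5) → Static (Mira #10, Jules #8) — 5 songs in the same relative order in both, and the DP table's final entry dp[10][10] is also 5, so no common subsequence is longer.

5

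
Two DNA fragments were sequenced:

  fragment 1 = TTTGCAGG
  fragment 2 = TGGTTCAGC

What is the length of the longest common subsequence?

Taking T (fragment 1 #1, fragment 2 #1), T (fragment 1 #2, fragment 2 #4), T (fragment 1 #3, fragment 2 #5), C (fragment 1 #5, fragment 2 #6), A (fragment 1 #6, fragment 2 #7), G (fragment 1 #7, fragment 2 #8) gives a common subsequence of length 6, and the DP table's final entry dp[8][9] is also 6, so no common subsequence is longer.

6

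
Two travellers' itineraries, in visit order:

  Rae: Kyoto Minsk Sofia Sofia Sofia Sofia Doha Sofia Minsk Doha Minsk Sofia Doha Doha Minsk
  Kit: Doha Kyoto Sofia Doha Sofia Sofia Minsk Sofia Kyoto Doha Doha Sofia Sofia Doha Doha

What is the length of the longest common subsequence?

Taking Kyoto at Rae[1]=Kit[2] → Sofia at Rae[3]=Kit[3] → Sofia at Rae[4]=Kit[5] → Sofia at Rae[5]=Kit[6] → Sofia at Rae[6]=Kit[8] → Doha at Rae[7]=Kit[11] → Sofia at Rae[8]=Kit[12] → Sofia at Rae[12]=Kit[13] → Doha at Rae[13]=Kit[14] → Doha at Rae[14]=Kit[15] gives a common subsequence of length 10. The LCS DP gives dp[15][15] = 10, so this is optimal.

10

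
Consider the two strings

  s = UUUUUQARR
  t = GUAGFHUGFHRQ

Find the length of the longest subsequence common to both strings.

Taking U (s #1, t #2), U (s #2, t #7), Q (s #6, t #12) gives a common subsequence of length 3, and the DP table's final entry dp[9][12] is also 3, so no common subsequence is longer.

3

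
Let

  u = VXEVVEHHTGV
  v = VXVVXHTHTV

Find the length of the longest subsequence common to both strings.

Let dp[i][j] be the LCS length of the first i characters of u and the first j characters of v. dp[i][j] = dp[i-1][j-1]+1 when the i-th and j-th characters match, else max(dp[i-1][j], dp[i][j-1]).
    ·  V  X  V  V  X  H  T  H  T  V
 ·  0  0  0  0  0  0  0  0  0  0  0
 V  0  1  1  1  1  1  1  1  1  1  1
 X  0  1  2  2  2  2  2  2  2  2  2
 E  0  1  2  2  2  2  2  2  2  2  2
 V  0  1  2  3  3  3  3  3  3  3  3
 V  0  1  2  3  4  4  4  4  4  4  4
 E  0  1  2  3  4  4  4  4  4  4  4
 H  0  1  2  3  4  4  5  5  5  5  5
 H  0  1  2  3  4  4  5  5  6  6  6
 T  0  1  2  3  4  4  5  6  6  7  7
 G  0  1  2  3  4  4  5  6  6  7  7
 V  0  1  2  3  4  4  5  6  6  7  8
dp[11][10] = 8. One LCS (by backtracking along matches): VXVVHHTV.

8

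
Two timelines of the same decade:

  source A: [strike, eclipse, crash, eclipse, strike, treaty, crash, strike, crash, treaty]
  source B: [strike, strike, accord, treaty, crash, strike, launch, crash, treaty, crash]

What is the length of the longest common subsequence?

7

Pick strike [1,1], strike [5,2], treaty [6,4], crash [7,5], strike [8,6], crash [9,8], treaty [10,9]; all 7 events appear in both, in order. The LCS DP gives dp[10][10] = 7, so this is optimal.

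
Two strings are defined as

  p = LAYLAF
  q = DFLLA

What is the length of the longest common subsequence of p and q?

One common subsequence of length 3: L at p[1]=q[3] → L at p[4]=q[4] → A at p[5]=q[5]. Since dp[6][5] = 3, nothing longer is possible.

3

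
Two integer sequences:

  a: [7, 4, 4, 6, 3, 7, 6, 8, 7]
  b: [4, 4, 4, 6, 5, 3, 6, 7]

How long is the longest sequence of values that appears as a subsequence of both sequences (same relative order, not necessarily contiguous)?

Let dp[i][j] be the LCS length of the first i values of a and the first j values of b. dp[i][j] = dp[i-1][j-1]+1 when the i-th and j-th values match, else max(dp[i-1][j], dp[i][j-1]).
    ·  4  4  4  6  5  3  6  7
 ·  0  0  0  0  0  0  0  0  0
 7  0  0  0  0  0  0  0  0  1
 4  0  1  1  1  1  1  1  1  1
 4  0  1  2  2  2  2  2  2  2
 6  0  1  2  2  3  3  3  3  3
 3  0  1  2  2  3  3  4  4  4
 7  0  1  2  2  3  3  4  4  5
 6  0  1  2  2  3  3  4  5  5
 8  0  1  2  2  3  3  4  5  5
 7  0  1  2  2  3  3  4  5  6
dp[9][8] = 6. One LCS (by backtracking along matches): 4, 4, 6, 3, 6, 7.

6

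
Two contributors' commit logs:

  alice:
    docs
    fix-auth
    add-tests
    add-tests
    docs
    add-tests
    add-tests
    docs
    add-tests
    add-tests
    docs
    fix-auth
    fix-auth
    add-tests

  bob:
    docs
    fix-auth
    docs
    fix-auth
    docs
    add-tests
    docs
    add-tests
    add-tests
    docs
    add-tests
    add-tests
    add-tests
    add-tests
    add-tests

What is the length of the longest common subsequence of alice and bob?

10

Taking docs (alice #1, bob #3), fix-auth (alice #2, bob #4), add-tests (alice #3, bob #8), add-tests (alice #4, bob #9), docs (alice #5, bob #10), add-tests (alice #6, bob #11), add-tests (alice #7, bob #12), add-tests (alice #9, bob #13), add-tests (alice #10, bob #14), add-tests (alice #14, bob #15) gives a common subsequence of length 10. dp[14][15] = 10 confirms this is the maximum.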